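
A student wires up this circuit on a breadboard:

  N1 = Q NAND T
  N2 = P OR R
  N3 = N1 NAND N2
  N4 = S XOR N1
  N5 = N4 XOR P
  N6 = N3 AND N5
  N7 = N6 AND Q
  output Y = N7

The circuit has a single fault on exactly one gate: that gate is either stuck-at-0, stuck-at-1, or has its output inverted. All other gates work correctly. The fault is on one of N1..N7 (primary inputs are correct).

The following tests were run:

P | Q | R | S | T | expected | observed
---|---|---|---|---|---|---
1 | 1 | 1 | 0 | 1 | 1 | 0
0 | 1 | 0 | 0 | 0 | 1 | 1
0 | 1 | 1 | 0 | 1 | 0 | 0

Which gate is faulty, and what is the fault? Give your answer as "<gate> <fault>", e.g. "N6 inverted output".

Fault-free values for test 1 (P=1, Q=1, R=1, S=0, T=1): N1=0, N2=1, N3=1, N4=0, N5=1, N6=1, N7=1, giving Y=1. Observed 0.
Test 1: faults giving observed 0 are {N1 stuck-at-1, N1 inverted output, N3 stuck-at-0, N3 inverted output, N4 stuck-at-1, N4 inverted output, N5 stuck-at-0, N5 inverted output, N6 stuck-at-0, N6 inverted output, N7 stuck-at-0, N7 inverted output}.
Test 2 (P=0, Q=1, R=0, S=0, T=0): fault-free N1=1, N2=0, N3=1, N4=1, N5=1, N6=1, N7=1 → 1; observed 1. Eliminates N1 inverted output, N3 stuck-at-0, N3 inverted output, N4 inverted output, N5 stuck-at-0, N5 inverted output, N6 stuck-at-0, N6 inverted output, N7 stuck-at-0, N7 inverted output.
Test 3 (P=0, Q=1, R=1, S=0, T=1): fault-free N1=0, N2=1, N3=1, N4=0, N5=0, N6=0, N7=0 → 0; observed 0. Eliminates N4 stuck-at-1.
Only N1 stuck-at-1 is consistent with every test.

N1 stuck-at-1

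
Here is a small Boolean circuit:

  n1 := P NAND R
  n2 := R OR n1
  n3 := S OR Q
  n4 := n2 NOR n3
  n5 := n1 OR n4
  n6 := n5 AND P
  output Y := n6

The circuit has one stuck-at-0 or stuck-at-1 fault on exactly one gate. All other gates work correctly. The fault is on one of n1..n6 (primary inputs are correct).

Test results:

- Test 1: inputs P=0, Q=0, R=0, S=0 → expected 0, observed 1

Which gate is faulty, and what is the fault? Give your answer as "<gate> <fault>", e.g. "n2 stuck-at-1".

n6 stuck-at-1

Fault-free values for test 1 (P=0, Q=0, R=0, S=0): n1=1, n2=1, n3=0, n4=0, n5=1, n6=0, giving Y=0. Observed 1.
Test 1: faults giving observed 1 are {n6 stuck-at-1}.
Only n6 stuck-at-1 is consistent with every test.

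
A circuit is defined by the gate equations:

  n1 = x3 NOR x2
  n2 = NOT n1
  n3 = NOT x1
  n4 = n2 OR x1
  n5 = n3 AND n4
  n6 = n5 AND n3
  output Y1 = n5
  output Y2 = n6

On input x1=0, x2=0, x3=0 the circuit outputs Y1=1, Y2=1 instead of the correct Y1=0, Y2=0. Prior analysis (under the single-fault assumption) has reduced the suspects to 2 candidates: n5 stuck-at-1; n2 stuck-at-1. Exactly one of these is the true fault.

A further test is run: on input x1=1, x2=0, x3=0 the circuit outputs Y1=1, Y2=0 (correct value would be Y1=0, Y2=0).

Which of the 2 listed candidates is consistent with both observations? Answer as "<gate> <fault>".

n5 stuck-at-1

Evaluate each candidate on input x1=1, x2=0, x3=0:
  n5 stuck-at-1: n1=1, n2=0, n3=0, n4=1, n5=1 [stuck-at-1], n6=0 → Y1=1, Y2=0 — matches
  n2 stuck-at-1: n1=1, n2=1 [stuck-at-1], n3=0, n4=1, n5=0, n6=0 → Y1=0, Y2=0 — eliminated
Only n5 stuck-at-1 reproduces the observed Y1=1, Y2=0.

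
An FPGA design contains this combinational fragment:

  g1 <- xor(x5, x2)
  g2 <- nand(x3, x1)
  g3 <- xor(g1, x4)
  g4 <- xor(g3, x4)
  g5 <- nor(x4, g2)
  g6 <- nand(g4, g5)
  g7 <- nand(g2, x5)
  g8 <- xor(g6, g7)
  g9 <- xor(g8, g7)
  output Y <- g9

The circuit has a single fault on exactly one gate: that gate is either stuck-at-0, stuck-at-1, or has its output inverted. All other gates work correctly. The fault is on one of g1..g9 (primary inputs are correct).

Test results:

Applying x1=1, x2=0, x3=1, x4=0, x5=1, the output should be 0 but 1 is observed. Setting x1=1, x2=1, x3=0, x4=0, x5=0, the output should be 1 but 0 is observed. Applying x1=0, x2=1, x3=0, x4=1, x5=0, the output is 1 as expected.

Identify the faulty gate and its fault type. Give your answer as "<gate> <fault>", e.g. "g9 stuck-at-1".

g2 inverted output

Fault-free values for test 1 (x1=1, x2=0, x3=1, x4=0, x5=1): g1=1, g2=0, g3=1, g4=1, g5=1, g6=0, g7=1, g8=1, g9=0, giving Y=0. Observed 1.
Test 1: faults giving observed 1 are {g1 stuck-at-0, g1 inverted output, g2 stuck-at-1, g2 inverted output, g3 stuck-at-0, g3 inverted output, g4 stuck-at-0, g4 inverted output, g5 stuck-at-0, g5 inverted output, g6 stuck-at-1, g6 inverted output, g8 stuck-at-0, g8 inverted output, g9 stuck-at-1, g9 inverted output}.
Test 2 (x1=1, x2=1, x3=0, x4=0, x5=0): fault-free g1=1, g2=1, g3=1, g4=1, g5=0, g6=1, g7=1, g8=0, g9=1 → 1; observed 0. Eliminates g1 stuck-at-0, g1 inverted output, g2 stuck-at-1, g3 stuck-at-0, g3 inverted output, g4 stuck-at-0, g4 inverted output, g5 stuck-at-0, g6 stuck-at-1, g8 stuck-at-0, g9 stuck-at-1.
Test 3 (x1=0, x2=1, x3=0, x4=1, x5=0): fault-free g1=1, g2=1, g3=0, g4=1, g5=0, g6=1, g7=1, g8=0, g9=1 → 1; observed 1. Eliminates g5 inverted output, g6 inverted output, g8 inverted output, g9 inverted output.
Only g2 inverted output is consistent with every test.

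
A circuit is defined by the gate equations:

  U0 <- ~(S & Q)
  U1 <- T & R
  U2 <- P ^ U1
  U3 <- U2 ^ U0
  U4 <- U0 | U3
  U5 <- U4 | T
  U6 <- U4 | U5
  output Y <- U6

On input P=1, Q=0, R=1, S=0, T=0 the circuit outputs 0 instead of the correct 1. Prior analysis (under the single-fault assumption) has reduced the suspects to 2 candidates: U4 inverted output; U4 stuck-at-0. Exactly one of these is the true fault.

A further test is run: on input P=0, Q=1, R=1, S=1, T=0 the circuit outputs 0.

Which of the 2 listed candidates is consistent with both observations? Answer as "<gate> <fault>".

Evaluate each candidate on input P=0, Q=1, R=1, S=1, T=0:
  U4 inverted output: U0=0, U1=0, U2=0, U3=0, U4=1 [inverted output], U5=1, U6=1 → 1 — eliminated
  U4 stuck-at-0: U0=0, U1=0, U2=0, U3=0, U4=0 [stuck-at-0], U5=0, U6=0 → 0 — matches
Only U4 stuck-at-0 reproduces the observed 0.

U4 stuck-at-0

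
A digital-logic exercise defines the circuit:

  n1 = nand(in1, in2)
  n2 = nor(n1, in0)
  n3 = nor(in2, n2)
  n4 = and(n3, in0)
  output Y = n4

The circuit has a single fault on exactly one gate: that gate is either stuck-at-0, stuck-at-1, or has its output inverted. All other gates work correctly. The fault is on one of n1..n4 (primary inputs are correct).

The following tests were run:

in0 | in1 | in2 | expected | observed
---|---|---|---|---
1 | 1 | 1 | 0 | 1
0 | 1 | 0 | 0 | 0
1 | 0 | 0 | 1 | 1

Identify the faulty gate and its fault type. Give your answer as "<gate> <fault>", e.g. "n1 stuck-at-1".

n3 stuck-at-1

Fault-free values for test 1 (in0=1, in1=1, in2=1): n1=0, n2=0, n3=0, n4=0, giving Y=0. Observed 1.
Test 1: faults giving observed 1 are {n3 stuck-at-1, n3 inverted output, n4 stuck-at-1, n4 inverted output}.
Test 2 (in0=0, in1=1, in2=0): fault-free n1=1, n2=0, n3=1, n4=0 → 0; observed 0. Eliminates n4 stuck-at-1, n4 inverted output.
Test 3 (in0=1, in1=0, in2=0): fault-free n1=1, n2=0, n3=1, n4=1 → 1; observed 1. Eliminates n3 inverted output.
Only n3 stuck-at-1 is consistent with every test.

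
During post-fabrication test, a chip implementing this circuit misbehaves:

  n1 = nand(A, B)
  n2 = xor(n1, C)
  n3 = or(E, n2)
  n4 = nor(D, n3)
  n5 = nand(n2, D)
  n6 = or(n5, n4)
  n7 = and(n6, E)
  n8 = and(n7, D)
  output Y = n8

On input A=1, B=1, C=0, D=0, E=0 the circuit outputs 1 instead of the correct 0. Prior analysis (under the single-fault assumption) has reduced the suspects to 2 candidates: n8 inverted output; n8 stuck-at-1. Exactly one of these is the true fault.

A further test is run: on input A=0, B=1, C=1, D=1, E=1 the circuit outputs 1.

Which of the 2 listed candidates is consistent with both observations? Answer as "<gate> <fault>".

n8 stuck-at-1

Evaluate each candidate on input A=0, B=1, C=1, D=1, E=1:
  n8 inverted output: n1=1, n2=0, n3=1, n4=0, n5=1, n6=1, n7=1, n8=0 [inverted output] → 0 — eliminated
  n8 stuck-at-1: n1=1, n2=0, n3=1, n4=0, n5=1, n6=1, n7=1, n8=1 [stuck-at-1] → 1 — matches
Only n8 stuck-at-1 reproduces the observed 1.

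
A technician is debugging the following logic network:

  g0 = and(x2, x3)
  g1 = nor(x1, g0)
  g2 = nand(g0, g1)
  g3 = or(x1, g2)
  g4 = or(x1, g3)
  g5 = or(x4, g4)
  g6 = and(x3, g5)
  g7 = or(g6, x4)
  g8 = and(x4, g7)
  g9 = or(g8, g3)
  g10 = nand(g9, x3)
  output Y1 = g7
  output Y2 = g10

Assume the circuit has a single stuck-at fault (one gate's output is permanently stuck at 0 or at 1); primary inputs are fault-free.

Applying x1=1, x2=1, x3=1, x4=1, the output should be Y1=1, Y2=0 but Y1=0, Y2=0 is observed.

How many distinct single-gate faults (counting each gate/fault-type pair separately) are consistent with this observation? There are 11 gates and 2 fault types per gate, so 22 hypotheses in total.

Fault-free: g0=1, g1=0, g2=1, g3=1, g4=1, g5=1, g6=1, g7=1, g8=1, g9=1, g10=0 → Y1=1, Y2=0. Observed Y1=0, Y2=0.
  g0: none of the 2 fault types match ✗
  g1: none of the 2 fault types match ✗
  g2: none of the 2 fault types match ✗
  g3: none of the 2 fault types match ✗
  g4: none of the 2 fault types match ✗
  g5: none of the 2 fault types match ✗
  g6: none of the 2 fault types match ✗
  g7: stuck-at-0 ✓; others ✗
  g8: none of the 2 fault types match ✗
  g9: none of the 2 fault types match ✗
  g10: none of the 2 fault types match ✗
Consistent faults: {g7 stuck-at-0} — 1 in all.

1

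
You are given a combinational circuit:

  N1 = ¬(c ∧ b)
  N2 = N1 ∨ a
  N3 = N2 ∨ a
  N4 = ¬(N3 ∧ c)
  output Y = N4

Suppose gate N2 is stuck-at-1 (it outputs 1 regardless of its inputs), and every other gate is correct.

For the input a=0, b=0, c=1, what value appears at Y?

Propagate with N2 forced: N1=1, N2=1 [stuck-at-1], N3=1, N4=0.
So Y = 0. (Same as the fault-free value — the fault is masked on this input.)

0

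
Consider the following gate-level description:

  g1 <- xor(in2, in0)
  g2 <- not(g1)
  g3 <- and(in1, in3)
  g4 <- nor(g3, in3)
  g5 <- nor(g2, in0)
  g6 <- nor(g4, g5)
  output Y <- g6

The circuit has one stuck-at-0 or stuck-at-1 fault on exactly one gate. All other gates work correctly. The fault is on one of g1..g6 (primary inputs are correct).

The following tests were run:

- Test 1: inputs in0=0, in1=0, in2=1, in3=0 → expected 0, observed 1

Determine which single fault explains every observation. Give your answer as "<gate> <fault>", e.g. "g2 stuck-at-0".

Fault-free values for test 1 (in0=0, in1=0, in2=1, in3=0): g1=1, g2=0, g3=0, g4=1, g5=1, g6=0, giving Y=0. Observed 1.
Test 1: faults giving observed 1 are {g6 stuck-at-1}.
Only g6 stuck-at-1 is consistent with every test.

g6 stuck-at-1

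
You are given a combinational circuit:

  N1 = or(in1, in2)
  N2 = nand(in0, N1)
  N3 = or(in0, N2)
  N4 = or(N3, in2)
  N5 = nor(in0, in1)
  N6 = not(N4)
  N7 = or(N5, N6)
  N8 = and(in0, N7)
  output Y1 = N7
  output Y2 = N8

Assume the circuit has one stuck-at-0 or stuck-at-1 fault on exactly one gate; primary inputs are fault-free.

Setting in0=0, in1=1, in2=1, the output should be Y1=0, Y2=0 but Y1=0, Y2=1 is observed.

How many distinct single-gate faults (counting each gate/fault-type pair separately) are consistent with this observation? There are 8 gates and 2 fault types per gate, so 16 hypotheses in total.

1

Fault-free: N1=1, N2=1, N3=1, N4=1, N5=0, N6=0, N7=0, N8=0 → Y1=0, Y2=0. Observed Y1=0, Y2=1.
  N1: none of the 2 fault types match ✗
  N2: none of the 2 fault types match ✗
  N3: none of the 2 fault types match ✗
  N4: none of the 2 fault types match ✗
  N5: none of the 2 fault types match ✗
  N6: none of the 2 fault types match ✗
  N7: none of the 2 fault types match ✗
  N8: stuck-at-1 ✓; others ✗
Consistent faults: {N8 stuck-at-1} — 1 in all.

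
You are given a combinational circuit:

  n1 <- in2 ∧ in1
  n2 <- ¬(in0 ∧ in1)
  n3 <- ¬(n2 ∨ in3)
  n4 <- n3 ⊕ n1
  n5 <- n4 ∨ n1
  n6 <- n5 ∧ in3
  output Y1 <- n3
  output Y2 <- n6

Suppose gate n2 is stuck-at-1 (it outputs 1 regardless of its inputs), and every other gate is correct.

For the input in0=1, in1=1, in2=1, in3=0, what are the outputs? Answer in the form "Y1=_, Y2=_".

Propagate with n2 forced: n1=1, n2=1 [stuck-at-1], n3=0, n4=1, n5=1, n6=0.
So the outputs are Y1=0, Y2=0. (Without the fault they would be Y1=1, Y2=0.)

Y1=0, Y2=0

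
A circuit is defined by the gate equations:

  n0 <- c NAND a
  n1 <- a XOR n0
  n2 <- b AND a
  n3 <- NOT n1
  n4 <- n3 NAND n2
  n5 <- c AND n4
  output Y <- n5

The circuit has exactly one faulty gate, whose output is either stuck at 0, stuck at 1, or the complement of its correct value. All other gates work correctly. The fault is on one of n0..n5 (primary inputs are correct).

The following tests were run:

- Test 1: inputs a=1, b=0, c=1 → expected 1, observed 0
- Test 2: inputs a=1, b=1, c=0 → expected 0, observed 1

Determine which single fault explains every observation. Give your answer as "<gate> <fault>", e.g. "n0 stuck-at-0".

n5 inverted output

Fault-free values for test 1 (a=1, b=0, c=1): n0=0, n1=1, n2=0, n3=0, n4=1, n5=1, giving Y=1. Observed 0.
Test 1: faults giving observed 0 are {n4 stuck-at-0, n4 inverted output, n5 stuck-at-0, n5 inverted output}.
Test 2 (a=1, b=1, c=0): fault-free n0=1, n1=0, n2=1, n3=1, n4=0, n5=0 → 0; observed 1. Eliminates n4 stuck-at-0, n4 inverted output, n5 stuck-at-0.
Only n5 inverted output is consistent with every test.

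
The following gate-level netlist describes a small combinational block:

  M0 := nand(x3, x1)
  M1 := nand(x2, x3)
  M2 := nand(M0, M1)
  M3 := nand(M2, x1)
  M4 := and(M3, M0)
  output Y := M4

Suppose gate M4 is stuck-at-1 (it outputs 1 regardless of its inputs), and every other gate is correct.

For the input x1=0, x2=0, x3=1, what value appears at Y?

Propagate with M4 forced: M0=1, M1=1, M2=0, M3=1, M4=1 [stuck-at-1].
So Y = 1. (Same as the fault-free value — the fault is masked on this input.)

1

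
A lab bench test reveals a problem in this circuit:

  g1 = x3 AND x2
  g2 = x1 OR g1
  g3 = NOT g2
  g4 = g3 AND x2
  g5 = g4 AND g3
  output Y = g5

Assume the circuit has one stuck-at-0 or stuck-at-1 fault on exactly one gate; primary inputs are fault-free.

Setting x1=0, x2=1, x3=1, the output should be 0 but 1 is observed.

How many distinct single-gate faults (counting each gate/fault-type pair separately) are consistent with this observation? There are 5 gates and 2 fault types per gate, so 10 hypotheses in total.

4

Fault-free: g1=1, g2=1, g3=0, g4=0, g5=0 → 0. Observed 1.
  g1 stuck-at-0: output 1 ✓
  g1 stuck-at-1: output 0 ✗
  g2 stuck-at-0: output 1 ✓
  g2 stuck-at-1: output 0 ✗
  g3 stuck-at-0: output 0 ✗
  g3 stuck-at-1: output 1 ✓
  g4 stuck-at-0: output 0 ✗
  g4 stuck-at-1: output 0 ✗
  g5 stuck-at-0: output 0 ✗
  g5 stuck-at-1: output 1 ✓
Consistent faults: {g1 stuck-at-0, g2 stuck-at-0, g3 stuck-at-1, g5 stuck-at-1} — 4 in all.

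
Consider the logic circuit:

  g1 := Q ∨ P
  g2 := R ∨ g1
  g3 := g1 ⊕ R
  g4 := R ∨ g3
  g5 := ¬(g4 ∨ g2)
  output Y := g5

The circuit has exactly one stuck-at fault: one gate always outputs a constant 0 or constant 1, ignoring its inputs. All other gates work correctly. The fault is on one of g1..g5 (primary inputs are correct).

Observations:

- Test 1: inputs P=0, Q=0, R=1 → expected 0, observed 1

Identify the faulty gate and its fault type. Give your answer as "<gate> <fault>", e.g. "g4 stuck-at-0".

Fault-free values for test 1 (P=0, Q=0, R=1): g1=0, g2=1, g3=1, g4=1, g5=0, giving Y=0. Observed 1.
Test 1: faults giving observed 1 are {g5 stuck-at-1}.
Only g5 stuck-at-1 is consistent with every test.

g5 stuck-at-1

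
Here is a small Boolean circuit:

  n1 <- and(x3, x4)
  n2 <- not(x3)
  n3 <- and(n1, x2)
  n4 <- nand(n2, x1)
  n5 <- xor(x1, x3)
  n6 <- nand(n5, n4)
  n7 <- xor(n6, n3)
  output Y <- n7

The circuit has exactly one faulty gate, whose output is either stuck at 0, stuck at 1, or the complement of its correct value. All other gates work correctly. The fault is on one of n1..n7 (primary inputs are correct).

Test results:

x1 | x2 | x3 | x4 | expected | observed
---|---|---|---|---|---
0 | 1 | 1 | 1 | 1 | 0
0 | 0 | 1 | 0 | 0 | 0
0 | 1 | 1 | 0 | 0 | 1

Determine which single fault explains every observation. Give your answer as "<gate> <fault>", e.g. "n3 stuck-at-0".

n1 inverted output

Fault-free values for test 1 (x1=0, x2=1, x3=1, x4=1): n1=1, n2=0, n3=1, n4=1, n5=1, n6=0, n7=1, giving Y=1. Observed 0.
Test 1: faults giving observed 0 are {n1 stuck-at-0, n1 inverted output, n3 stuck-at-0, n3 inverted output, n4 stuck-at-0, n4 inverted output, n5 stuck-at-0, n5 inverted output, n6 stuck-at-1, n6 inverted output, n7 stuck-at-0, n7 inverted output}.
Test 2 (x1=0, x2=0, x3=1, x4=0): fault-free n1=0, n2=0, n3=0, n4=1, n5=1, n6=0, n7=0 → 0; observed 0. Eliminates n3 inverted output, n4 stuck-at-0, n4 inverted output, n5 stuck-at-0, n5 inverted output, n6 stuck-at-1, n6 inverted output, n7 inverted output.
Test 3 (x1=0, x2=1, x3=1, x4=0): fault-free n1=0, n2=0, n3=0, n4=1, n5=1, n6=0, n7=0 → 0; observed 1. Eliminates n1 stuck-at-0, n3 stuck-at-0, n7 stuck-at-0.
Only n1 inverted output is consistent with every test.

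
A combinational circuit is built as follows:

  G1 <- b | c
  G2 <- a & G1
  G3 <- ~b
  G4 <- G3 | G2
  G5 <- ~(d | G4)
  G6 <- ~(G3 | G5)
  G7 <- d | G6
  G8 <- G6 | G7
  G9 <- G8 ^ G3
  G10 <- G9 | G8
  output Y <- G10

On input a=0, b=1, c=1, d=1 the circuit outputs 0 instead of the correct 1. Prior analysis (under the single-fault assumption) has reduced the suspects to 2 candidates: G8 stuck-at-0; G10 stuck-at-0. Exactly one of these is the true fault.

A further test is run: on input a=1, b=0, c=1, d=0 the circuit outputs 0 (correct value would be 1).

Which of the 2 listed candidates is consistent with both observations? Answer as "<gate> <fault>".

Evaluate each candidate on input a=1, b=0, c=1, d=0:
  G8 stuck-at-0: G1=1, G2=1, G3=1, G4=1, G5=0, G6=0, G7=0, G8=0 [stuck-at-0], G9=1, G10=1 → 1 — eliminated
  G10 stuck-at-0: G1=1, G2=1, G3=1, G4=1, G5=0, G6=0, G7=0, G8=0, G9=1, G10=0 [stuck-at-0] → 0 — matches
Only G10 stuck-at-0 reproduces the observed 0.

G10 stuck-at-0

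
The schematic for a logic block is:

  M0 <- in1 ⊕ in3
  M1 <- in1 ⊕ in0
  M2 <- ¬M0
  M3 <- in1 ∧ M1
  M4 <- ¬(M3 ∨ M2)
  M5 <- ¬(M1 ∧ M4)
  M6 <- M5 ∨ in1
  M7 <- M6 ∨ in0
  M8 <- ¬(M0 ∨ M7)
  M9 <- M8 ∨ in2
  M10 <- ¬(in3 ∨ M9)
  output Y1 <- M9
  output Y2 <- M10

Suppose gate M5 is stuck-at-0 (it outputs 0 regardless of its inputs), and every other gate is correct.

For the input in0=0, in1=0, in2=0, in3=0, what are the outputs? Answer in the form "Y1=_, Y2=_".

Y1=1, Y2=0

Propagate with M5 forced: M0=0, M1=0, M2=1, M3=0, M4=0, M5=0 [stuck-at-0], M6=0, M7=0, M8=1, M9=1, M10=0.
So the outputs are Y1=1, Y2=0. (Without the fault they would be Y1=0, Y2=1.)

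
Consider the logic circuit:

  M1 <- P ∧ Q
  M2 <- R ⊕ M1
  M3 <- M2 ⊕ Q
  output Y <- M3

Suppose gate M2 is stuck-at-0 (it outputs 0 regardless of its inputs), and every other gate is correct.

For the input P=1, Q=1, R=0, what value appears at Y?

1

Propagate with M2 forced: M1=1, M2=0 [stuck-at-0], M3=1.
So Y = 1. (Without the fault it would be 0.)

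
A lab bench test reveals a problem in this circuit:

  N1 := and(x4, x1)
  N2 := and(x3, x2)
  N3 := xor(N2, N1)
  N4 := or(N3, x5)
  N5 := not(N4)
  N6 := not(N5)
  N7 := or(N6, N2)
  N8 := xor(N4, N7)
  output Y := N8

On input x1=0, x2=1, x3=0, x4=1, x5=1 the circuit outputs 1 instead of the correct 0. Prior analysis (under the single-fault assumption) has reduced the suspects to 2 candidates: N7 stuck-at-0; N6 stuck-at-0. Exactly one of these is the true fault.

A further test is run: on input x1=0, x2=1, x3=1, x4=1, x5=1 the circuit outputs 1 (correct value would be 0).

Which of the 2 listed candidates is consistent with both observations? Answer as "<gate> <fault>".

Evaluate each candidate on input x1=0, x2=1, x3=1, x4=1, x5=1:
  N7 stuck-at-0: N1=0, N2=1, N3=1, N4=1, N5=0, N6=1, N7=0 [stuck-at-0], N8=1 → 1 — matches
  N6 stuck-at-0: N1=0, N2=1, N3=1, N4=1, N5=0, N6=0 [stuck-at-0], N7=1, N8=0 → 0 — eliminated
Only N7 stuck-at-0 reproduces the observed 1.

N7 stuck-at-0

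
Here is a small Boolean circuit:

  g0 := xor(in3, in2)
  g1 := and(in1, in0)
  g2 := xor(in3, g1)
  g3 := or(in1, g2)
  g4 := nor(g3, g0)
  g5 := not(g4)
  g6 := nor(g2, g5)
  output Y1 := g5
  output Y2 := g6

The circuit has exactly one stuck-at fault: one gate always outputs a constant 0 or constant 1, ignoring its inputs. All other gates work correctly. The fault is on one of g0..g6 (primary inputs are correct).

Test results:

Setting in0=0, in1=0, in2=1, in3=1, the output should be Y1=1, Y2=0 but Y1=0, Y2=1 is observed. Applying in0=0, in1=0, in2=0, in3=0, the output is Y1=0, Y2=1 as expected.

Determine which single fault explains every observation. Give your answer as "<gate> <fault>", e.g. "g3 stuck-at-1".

g2 stuck-at-0

Fault-free values for test 1 (in0=0, in1=0, in2=1, in3=1): g0=0, g1=0, g2=1, g3=1, g4=0, g5=1, g6=0, giving Y1=1, Y2=0. Observed Y1=0, Y2=1.
Test 1: faults giving observed Y1=0, Y2=1 are {g1 stuck-at-1, g2 stuck-at-0}.
Test 2 (in0=0, in1=0, in2=0, in3=0): fault-free g0=0, g1=0, g2=0, g3=0, g4=1, g5=0, g6=1 → Y1=0, Y2=1; observed Y1=0, Y2=1. Eliminates g1 stuck-at-1.
Only g2 stuck-at-0 is consistent with every test.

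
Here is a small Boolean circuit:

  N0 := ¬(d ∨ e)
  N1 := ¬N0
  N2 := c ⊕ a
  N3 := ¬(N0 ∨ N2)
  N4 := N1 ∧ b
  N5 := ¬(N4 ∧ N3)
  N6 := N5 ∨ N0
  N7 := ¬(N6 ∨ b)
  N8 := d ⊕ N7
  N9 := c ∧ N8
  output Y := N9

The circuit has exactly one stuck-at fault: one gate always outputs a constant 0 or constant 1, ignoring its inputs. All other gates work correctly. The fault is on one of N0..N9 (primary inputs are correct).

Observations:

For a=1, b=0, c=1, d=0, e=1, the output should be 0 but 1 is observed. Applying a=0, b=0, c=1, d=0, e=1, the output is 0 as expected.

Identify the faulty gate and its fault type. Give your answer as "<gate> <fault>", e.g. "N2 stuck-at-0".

Fault-free values for test 1 (a=1, b=0, c=1, d=0, e=1): N0=0, N1=1, N2=0, N3=1, N4=0, N5=1, N6=1, N7=0, N8=0, N9=0, giving Y=0. Observed 1.
Test 1: faults giving observed 1 are {N4 stuck-at-1, N5 stuck-at-0, N6 stuck-at-0, N7 stuck-at-1, N8 stuck-at-1, N9 stuck-at-1}.
Test 2 (a=0, b=0, c=1, d=0, e=1): fault-free N0=0, N1=1, N2=1, N3=0, N4=0, N5=1, N6=1, N7=0, N8=0, N9=0 → 0; observed 0. Eliminates N5 stuck-at-0, N6 stuck-at-0, N7 stuck-at-1, N8 stuck-at-1, N9 stuck-at-1.
Only N4 stuck-at-1 is consistent with every test.

N4 stuck-at-1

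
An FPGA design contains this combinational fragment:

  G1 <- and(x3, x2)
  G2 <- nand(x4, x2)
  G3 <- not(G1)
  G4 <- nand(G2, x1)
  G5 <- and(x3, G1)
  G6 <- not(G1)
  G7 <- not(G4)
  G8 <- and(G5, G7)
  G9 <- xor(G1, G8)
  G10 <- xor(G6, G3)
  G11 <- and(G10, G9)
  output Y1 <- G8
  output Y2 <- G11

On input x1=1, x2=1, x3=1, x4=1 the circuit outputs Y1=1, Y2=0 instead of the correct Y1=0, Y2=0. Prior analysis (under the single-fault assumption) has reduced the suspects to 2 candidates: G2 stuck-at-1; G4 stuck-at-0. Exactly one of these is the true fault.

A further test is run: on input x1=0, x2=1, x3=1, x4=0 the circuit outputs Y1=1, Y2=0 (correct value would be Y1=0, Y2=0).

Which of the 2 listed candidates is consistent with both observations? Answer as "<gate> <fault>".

Evaluate each candidate on input x1=0, x2=1, x3=1, x4=0:
  G2 stuck-at-1: G1=1, G2=1 [stuck-at-1], G3=0, G4=1, G5=1, G6=0, G7=0, G8=0, G9=1, G10=0, G11=0 → Y1=0, Y2=0 — eliminated
  G4 stuck-at-0: G1=1, G2=1, G3=0, G4=0 [stuck-at-0], G5=1, G6=0, G7=1, G8=1, G9=0, G10=0, G11=0 → Y1=1, Y2=0 — matches
Only G4 stuck-at-0 reproduces the observed Y1=1, Y2=0.

G4 stuck-at-0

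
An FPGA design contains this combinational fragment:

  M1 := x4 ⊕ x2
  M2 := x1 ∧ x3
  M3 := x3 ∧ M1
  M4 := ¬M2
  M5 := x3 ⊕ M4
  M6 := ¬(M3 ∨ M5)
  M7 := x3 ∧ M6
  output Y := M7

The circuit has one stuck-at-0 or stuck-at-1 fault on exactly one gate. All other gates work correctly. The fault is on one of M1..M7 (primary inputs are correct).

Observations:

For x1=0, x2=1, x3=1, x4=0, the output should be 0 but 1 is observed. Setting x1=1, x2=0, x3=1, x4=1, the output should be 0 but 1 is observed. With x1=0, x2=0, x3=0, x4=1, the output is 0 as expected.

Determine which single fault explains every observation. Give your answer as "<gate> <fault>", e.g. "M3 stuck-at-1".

M6 stuck-at-1

Fault-free values for test 1 (x1=0, x2=1, x3=1, x4=0): M1=1, M2=0, M3=1, M4=1, M5=0, M6=0, M7=0, giving Y=0. Observed 1.
Test 1: faults giving observed 1 are {M1 stuck-at-0, M3 stuck-at-0, M6 stuck-at-1, M7 stuck-at-1}.
Test 2 (x1=1, x2=0, x3=1, x4=1): fault-free M1=1, M2=1, M3=1, M4=0, M5=1, M6=0, M7=0 → 0; observed 1. Eliminates M1 stuck-at-0, M3 stuck-at-0.
Test 3 (x1=0, x2=0, x3=0, x4=1): fault-free M1=1, M2=0, M3=0, M4=1, M5=1, M6=0, M7=0 → 0; observed 0. Eliminates M7 stuck-at-1.
Only M6 stuck-at-1 is consistent with every test.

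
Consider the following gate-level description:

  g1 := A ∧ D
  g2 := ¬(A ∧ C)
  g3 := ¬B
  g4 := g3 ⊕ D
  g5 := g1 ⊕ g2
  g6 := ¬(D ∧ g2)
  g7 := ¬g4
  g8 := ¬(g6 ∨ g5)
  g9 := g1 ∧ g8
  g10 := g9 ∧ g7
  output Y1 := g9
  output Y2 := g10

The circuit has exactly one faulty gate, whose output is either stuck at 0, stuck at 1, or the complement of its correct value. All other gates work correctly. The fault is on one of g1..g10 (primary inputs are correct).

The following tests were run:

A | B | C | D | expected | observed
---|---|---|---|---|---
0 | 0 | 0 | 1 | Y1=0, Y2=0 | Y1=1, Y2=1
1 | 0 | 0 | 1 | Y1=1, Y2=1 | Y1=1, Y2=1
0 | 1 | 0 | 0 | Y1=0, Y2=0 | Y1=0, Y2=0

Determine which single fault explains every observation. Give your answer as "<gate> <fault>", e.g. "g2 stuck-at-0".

g1 stuck-at-1

Fault-free values for test 1 (A=0, B=0, C=0, D=1): g1=0, g2=1, g3=1, g4=0, g5=1, g6=0, g7=1, g8=0, g9=0, g10=0, giving Y1=0, Y2=0. Observed Y1=1, Y2=1.
Test 1: faults giving observed Y1=1, Y2=1 are {g1 stuck-at-1, g1 inverted output, g9 stuck-at-1, g9 inverted output}.
Test 2 (A=1, B=0, C=0, D=1): fault-free g1=1, g2=1, g3=1, g4=0, g5=0, g6=0, g7=1, g8=1, g9=1, g10=1 → Y1=1, Y2=1; observed Y1=1, Y2=1. Eliminates g1 inverted output, g9 inverted output.
Test 3 (A=0, B=1, C=0, D=0): fault-free g1=0, g2=1, g3=0, g4=0, g5=1, g6=1, g7=1, g8=0, g9=0, g10=0 → Y1=0, Y2=0; observed Y1=0, Y2=0. Eliminates g9 stuck-at-1.
Only g1 stuck-at-1 is consistent with every test.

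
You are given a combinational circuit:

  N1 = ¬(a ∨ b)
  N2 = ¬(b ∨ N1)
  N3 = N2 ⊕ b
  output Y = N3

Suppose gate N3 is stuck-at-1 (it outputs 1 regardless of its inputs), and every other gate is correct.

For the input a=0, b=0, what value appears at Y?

1

Propagate with N3 forced: N1=1, N2=0, N3=1 [stuck-at-1].
So Y = 1. (Without the fault it would be 0.)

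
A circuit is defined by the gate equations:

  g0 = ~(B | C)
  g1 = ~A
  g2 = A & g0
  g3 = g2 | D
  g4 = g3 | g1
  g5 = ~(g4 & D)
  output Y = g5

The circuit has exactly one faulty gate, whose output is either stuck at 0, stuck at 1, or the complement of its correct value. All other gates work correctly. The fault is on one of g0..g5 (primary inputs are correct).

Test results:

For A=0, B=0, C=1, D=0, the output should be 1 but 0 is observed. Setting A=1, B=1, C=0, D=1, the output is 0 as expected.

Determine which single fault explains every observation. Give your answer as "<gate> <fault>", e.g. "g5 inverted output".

g5 stuck-at-0

Fault-free values for test 1 (A=0, B=0, C=1, D=0): g0=0, g1=1, g2=0, g3=0, g4=1, g5=1, giving Y=1. Observed 0.
Test 1: faults giving observed 0 are {g5 stuck-at-0, g5 inverted output}.
Test 2 (A=1, B=1, C=0, D=1): fault-free g0=0, g1=0, g2=0, g3=1, g4=1, g5=0 → 0; observed 0. Eliminates g5 inverted output.
Only g5 stuck-at-0 is consistent with every test.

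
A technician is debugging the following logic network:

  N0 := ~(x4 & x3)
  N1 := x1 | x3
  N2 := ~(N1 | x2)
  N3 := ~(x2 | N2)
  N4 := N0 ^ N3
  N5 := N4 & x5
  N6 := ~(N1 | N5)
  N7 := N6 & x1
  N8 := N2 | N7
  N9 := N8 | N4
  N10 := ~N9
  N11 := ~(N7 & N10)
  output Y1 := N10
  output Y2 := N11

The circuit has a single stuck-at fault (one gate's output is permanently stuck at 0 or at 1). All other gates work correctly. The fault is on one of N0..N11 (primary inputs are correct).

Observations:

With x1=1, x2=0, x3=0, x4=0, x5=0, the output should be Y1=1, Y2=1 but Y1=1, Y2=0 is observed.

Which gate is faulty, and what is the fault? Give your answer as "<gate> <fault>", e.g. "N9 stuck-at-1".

N11 stuck-at-0

Fault-free values for test 1 (x1=1, x2=0, x3=0, x4=0, x5=0): N0=1, N1=1, N2=0, N3=1, N4=0, N5=0, N6=0, N7=0, N8=0, N9=0, N10=1, N11=1, giving Y1=1, Y2=1. Observed Y1=1, Y2=0.
Test 1: faults giving observed Y1=1, Y2=0 are {N11 stuck-at-0}.
Only N11 stuck-at-0 is consistent with every test.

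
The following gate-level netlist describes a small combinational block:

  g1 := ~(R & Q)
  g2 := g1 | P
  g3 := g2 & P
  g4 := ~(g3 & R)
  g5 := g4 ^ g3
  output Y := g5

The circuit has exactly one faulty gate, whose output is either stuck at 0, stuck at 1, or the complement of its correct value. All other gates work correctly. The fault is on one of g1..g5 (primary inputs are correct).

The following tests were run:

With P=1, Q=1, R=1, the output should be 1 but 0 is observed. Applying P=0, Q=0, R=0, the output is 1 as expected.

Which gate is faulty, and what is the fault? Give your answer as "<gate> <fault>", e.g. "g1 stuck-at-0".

Fault-free values for test 1 (P=1, Q=1, R=1): g1=0, g2=1, g3=1, g4=0, g5=1, giving Y=1. Observed 0.
Test 1: faults giving observed 0 are {g4 stuck-at-1, g4 inverted output, g5 stuck-at-0, g5 inverted output}.
Test 2 (P=0, Q=0, R=0): fault-free g1=1, g2=1, g3=0, g4=1, g5=1 → 1; observed 1. Eliminates g4 inverted output, g5 stuck-at-0, g5 inverted output.
Only g4 stuck-at-1 is consistent with every test.

g4 stuck-at-1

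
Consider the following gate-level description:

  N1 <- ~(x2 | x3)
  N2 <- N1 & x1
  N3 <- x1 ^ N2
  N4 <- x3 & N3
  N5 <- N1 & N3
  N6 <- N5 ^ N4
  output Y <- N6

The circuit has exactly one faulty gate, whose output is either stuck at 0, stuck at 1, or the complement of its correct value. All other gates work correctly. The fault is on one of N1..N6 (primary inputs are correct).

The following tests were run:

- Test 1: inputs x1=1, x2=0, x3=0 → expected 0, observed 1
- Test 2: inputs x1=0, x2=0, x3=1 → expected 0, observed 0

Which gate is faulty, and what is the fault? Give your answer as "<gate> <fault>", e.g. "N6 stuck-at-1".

N2 stuck-at-0

Fault-free values for test 1 (x1=1, x2=0, x3=0): N1=1, N2=1, N3=0, N4=0, N5=0, N6=0, giving Y=0. Observed 1.
Test 1: faults giving observed 1 are {N2 stuck-at-0, N2 inverted output, N3 stuck-at-1, N3 inverted output, N4 stuck-at-1, N4 inverted output, N5 stuck-at-1, N5 inverted output, N6 stuck-at-1, N6 inverted output}.
Test 2 (x1=0, x2=0, x3=1): fault-free N1=0, N2=0, N3=0, N4=0, N5=0, N6=0 → 0; observed 0. Eliminates N2 inverted output, N3 stuck-at-1, N3 inverted output, N4 stuck-at-1, N4 inverted output, N5 stuck-at-1, N5 inverted output, N6 stuck-at-1, N6 inverted output.
Only N2 stuck-at-0 is consistent with every test.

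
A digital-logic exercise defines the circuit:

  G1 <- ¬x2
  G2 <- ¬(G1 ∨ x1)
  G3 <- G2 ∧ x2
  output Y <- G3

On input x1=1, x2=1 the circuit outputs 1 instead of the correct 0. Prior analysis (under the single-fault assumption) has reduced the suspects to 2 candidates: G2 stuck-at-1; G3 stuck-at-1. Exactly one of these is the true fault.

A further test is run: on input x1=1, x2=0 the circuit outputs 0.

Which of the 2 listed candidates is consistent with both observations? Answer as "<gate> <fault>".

Evaluate each candidate on input x1=1, x2=0:
  G2 stuck-at-1: G1=1, G2=1 [stuck-at-1], G3=0 → 0 — matches
  G3 stuck-at-1: G1=1, G2=0, G3=1 [stuck-at-1] → 1 — eliminated
Only G2 stuck-at-1 reproduces the observed 0.

G2 stuck-at-1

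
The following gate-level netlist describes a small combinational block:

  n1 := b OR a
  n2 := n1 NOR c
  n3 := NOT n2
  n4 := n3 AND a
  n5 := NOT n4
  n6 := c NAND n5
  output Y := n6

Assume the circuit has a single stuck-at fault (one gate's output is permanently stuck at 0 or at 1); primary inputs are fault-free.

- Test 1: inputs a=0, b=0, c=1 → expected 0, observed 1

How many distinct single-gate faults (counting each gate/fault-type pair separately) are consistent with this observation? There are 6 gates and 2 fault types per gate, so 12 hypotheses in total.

Fault-free: n1=0, n2=0, n3=1, n4=0, n5=1, n6=0 → 0. Observed 1.
  n1 stuck-at-0: output 0 ✗
  n1 stuck-at-1: output 0 ✗
  n2 stuck-at-0: output 0 ✗
  n2 stuck-at-1: output 0 ✗
  n3 stuck-at-0: output 0 ✗
  n3 stuck-at-1: output 0 ✗
  n4 stuck-at-0: output 0 ✗
  n4 stuck-at-1: output 1 ✓
  n5 stuck-at-0: output 1 ✓
  n5 stuck-at-1: output 0 ✗
  n6 stuck-at-0: output 0 ✗
  n6 stuck-at-1: output 1 ✓
Consistent faults: {n4 stuck-at-1, n5 stuck-at-0, n6 stuck-at-1} — 3 in all.

3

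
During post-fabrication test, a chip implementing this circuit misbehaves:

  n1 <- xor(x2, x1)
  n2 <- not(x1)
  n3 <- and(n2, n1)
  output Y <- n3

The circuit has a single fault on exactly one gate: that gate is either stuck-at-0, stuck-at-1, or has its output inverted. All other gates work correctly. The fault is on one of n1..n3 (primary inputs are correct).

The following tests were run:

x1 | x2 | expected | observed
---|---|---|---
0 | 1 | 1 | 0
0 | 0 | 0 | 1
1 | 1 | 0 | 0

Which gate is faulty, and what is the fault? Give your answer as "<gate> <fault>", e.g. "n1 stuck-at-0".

Fault-free values for test 1 (x1=0, x2=1): n1=1, n2=1, n3=1, giving Y=1. Observed 0.
Test 1: faults giving observed 0 are {n1 stuck-at-0, n1 inverted output, n2 stuck-at-0, n2 inverted output, n3 stuck-at-0, n3 inverted output}.
Test 2 (x1=0, x2=0): fault-free n1=0, n2=1, n3=0 → 0; observed 1. Eliminates n1 stuck-at-0, n2 stuck-at-0, n2 inverted output, n3 stuck-at-0.
Test 3 (x1=1, x2=1): fault-free n1=0, n2=0, n3=0 → 0; observed 0. Eliminates n3 inverted output.
Only n1 inverted output is consistent with every test.

n1 inverted output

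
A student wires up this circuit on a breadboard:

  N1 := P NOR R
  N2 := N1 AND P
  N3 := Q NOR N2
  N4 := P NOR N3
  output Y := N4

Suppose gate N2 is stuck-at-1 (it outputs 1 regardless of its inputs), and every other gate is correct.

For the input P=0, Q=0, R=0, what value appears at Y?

Propagate with N2 forced: N1=1, N2=1 [stuck-at-1], N3=0, N4=1.
So Y = 1. (Without the fault it would be 0.)

1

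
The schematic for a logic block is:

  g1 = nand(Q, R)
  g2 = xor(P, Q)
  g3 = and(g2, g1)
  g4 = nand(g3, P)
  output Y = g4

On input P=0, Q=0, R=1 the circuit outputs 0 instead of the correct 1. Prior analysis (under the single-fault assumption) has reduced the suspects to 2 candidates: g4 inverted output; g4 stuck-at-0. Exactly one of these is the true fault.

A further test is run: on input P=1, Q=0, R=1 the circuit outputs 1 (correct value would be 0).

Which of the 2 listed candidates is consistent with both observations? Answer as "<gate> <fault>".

g4 inverted output

Evaluate each candidate on input P=1, Q=0, R=1:
  g4 inverted output: g1=1, g2=1, g3=1, g4=1 [inverted output] → 1 — matches
  g4 stuck-at-0: g1=1, g2=1, g3=1, g4=0 [stuck-at-0] → 0 — eliminated
Only g4 inverted output reproduces the observed 1.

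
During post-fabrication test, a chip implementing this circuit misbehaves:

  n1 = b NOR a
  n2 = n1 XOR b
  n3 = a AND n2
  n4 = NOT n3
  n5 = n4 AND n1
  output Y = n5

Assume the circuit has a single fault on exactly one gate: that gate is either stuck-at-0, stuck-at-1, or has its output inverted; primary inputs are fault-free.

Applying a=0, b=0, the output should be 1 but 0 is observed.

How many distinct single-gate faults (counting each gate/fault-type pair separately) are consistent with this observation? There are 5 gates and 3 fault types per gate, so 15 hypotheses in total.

Fault-free: n1=1, n2=1, n3=0, n4=1, n5=1 → 1. Observed 0.
  n1: stuck-at-0, inverted output ✓; others ✗
  n2: none of the 3 fault types match ✗
  n3: stuck-at-1, inverted output ✓; others ✗
  n4: stuck-at-0, inverted output ✓; others ✗
  n5: stuck-at-0, inverted output ✓; others ✗
Consistent faults: {n1 stuck-at-0, n1 inverted output, n3 stuck-at-1, n3 inverted output, n4 stuck-at-0, n4 inverted output, n5 stuck-at-0, n5 inverted output} — 8 in all.

8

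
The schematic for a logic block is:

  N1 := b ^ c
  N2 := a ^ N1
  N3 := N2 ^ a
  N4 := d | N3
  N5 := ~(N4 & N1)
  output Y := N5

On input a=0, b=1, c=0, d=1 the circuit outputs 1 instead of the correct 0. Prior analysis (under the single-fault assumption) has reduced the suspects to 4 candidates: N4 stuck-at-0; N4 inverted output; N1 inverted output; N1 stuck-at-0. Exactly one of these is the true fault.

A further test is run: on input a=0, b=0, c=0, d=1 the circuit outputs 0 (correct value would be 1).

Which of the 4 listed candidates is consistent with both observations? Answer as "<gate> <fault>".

N1 inverted output

Evaluate each candidate on input a=0, b=0, c=0, d=1:
  N4 stuck-at-0: N1=0, N2=0, N3=0, N4=0 [stuck-at-0], N5=1 → 1 — eliminated
  N4 inverted output: N1=0, N2=0, N3=0, N4=0 [inverted output], N5=1 → 1 — eliminated
  N1 inverted output: N1=1 [inverted output], N2=1, N3=1, N4=1, N5=0 → 0 — matches
  N1 stuck-at-0: N1=0 [stuck-at-0], N2=0, N3=0, N4=1, N5=1 → 1 — eliminated
Only N1 inverted output reproduces the observed 0.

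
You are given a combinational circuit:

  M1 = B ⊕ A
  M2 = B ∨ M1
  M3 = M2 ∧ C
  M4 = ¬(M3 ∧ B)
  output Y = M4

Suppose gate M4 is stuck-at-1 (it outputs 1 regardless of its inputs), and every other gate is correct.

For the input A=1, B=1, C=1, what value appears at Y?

Propagate with M4 forced: M1=0, M2=1, M3=1, M4=1 [stuck-at-1].
So Y = 1. (Without the fault it would be 0.)

1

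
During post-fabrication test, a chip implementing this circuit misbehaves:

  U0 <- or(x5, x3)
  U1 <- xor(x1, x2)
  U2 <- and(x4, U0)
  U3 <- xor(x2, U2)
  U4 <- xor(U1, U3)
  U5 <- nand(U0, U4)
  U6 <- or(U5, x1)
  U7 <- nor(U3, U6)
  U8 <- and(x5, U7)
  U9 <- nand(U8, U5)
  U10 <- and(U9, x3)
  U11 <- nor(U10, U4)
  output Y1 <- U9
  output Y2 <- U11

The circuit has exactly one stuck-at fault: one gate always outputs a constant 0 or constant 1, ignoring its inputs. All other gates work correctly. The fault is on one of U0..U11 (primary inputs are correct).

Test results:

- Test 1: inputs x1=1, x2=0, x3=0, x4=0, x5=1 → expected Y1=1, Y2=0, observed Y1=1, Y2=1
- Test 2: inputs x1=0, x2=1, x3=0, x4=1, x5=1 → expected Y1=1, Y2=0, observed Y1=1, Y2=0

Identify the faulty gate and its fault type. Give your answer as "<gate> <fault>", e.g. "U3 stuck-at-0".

Fault-free values for test 1 (x1=1, x2=0, x3=0, x4=0, x5=1): U0=1, U1=1, U2=0, U3=0, U4=1, U5=0, U6=1, U7=0, U8=0, U9=1, U10=0, U11=0, giving Y1=1, Y2=0. Observed Y1=1, Y2=1.
Test 1: faults giving observed Y1=1, Y2=1 are {U1 stuck-at-0, U2 stuck-at-1, U3 stuck-at-1, U4 stuck-at-0, U11 stuck-at-1}.
Test 2 (x1=0, x2=1, x3=0, x4=1, x5=1): fault-free U0=1, U1=1, U2=1, U3=0, U4=1, U5=0, U6=0, U7=1, U8=1, U9=1, U10=0, U11=0 → Y1=1, Y2=0; observed Y1=1, Y2=0. Eliminates U1 stuck-at-0, U3 stuck-at-1, U4 stuck-at-0, U11 stuck-at-1.
Only U2 stuck-at-1 is consistent with every test.

U2 stuck-at-1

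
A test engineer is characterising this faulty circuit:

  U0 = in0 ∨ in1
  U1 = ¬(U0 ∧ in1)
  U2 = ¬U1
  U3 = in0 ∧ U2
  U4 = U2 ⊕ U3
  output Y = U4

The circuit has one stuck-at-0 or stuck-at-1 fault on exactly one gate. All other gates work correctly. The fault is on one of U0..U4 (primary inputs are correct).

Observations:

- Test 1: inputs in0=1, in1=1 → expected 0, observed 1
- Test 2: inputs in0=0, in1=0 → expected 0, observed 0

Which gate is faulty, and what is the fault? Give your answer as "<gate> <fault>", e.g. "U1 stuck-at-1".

Fault-free values for test 1 (in0=1, in1=1): U0=1, U1=0, U2=1, U3=1, U4=0, giving Y=0. Observed 1.
Test 1: faults giving observed 1 are {U3 stuck-at-0, U4 stuck-at-1}.
Test 2 (in0=0, in1=0): fault-free U0=0, U1=1, U2=0, U3=0, U4=0 → 0; observed 0. Eliminates U4 stuck-at-1.
Only U3 stuck-at-0 is consistent with every test.

U3 stuck-at-0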